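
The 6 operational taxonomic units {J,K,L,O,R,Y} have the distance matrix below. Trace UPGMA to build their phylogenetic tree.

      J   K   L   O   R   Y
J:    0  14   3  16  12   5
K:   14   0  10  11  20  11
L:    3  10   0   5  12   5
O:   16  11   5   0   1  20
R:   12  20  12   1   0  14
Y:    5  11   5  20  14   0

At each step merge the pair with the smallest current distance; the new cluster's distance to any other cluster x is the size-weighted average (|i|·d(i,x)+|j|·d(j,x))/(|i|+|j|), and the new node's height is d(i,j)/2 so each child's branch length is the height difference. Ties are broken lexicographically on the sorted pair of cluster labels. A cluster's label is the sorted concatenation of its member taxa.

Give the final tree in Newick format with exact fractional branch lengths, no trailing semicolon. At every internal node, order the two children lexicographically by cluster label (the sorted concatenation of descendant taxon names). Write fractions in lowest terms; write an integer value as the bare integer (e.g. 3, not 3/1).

((((J:3/2,L:3/2):1,Y:5/2):10/3,K:35/6):25/24,(O:1/2,R:1/2):51/8)

1. join O+R (d=1) ⇒ OR; edges |O|=1/2, |R|=1/2
  updated: d(J,OR)=14, d(K,OR)=31/2, d(L,OR)=17/2, d(OR,Y)=17
2. join J+L (d=3) ⇒ JL; edges |J|=3/2, |L|=3/2
  updated: d(JL,K)=12, d(JL,OR)=45/4, d(JL,Y)=5
3. join JL+Y (d=5) ⇒ JLY; edges |JL|=1, |Y|=5/2
  updated: d(JLY,K)=35/3, d(JLY,OR)=79/6
4. join JLY+K (d=35/3) ⇒ JKLY; edges |JLY|=10/3, |K|=35/6
  updated: d(JKLY,OR)=55/4
5. join JKLY+OR (d=55/4) ⇒ JKLORY; edges |JKLY|=25/24, |OR|=51/8
final tree: ((((J:3/2,L:3/2):1,Y:5/2):10/3,K:35/6):25/24,(O:1/2,R:1/2):51/8)
total length: 289/12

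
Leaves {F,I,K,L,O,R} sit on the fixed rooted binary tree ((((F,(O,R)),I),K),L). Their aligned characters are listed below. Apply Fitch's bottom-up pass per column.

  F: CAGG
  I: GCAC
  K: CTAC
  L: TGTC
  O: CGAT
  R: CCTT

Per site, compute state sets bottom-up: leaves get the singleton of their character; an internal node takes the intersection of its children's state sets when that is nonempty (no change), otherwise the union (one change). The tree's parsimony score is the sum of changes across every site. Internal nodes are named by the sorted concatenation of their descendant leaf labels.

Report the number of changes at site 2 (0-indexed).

3

[col 0] OR: children O:{C}, R:{C} ∩→ {C}; cost 0
[col 0] FOR: children F:{C}, OR:{C} ∩→ {C}; cost 0
[col 0] FIOR: children FOR:{C}, I:{G} ∪→ {C,G}; cost 1
[col 0] FIKOR: children FIOR:{C,G}, K:{C} ∩→ {C}; cost 0
[col 0] FIKLOR: children FIKOR:{C}, L:{T} ∪→ {C,T}; cost 1
[col 1] OR: children O:{G}, R:{C} ∪→ {C,G}; cost 1
[col 1] FOR: children F:{A}, OR:{C,G} ∪→ {A,C,G}; cost 1
[col 1] FIOR: children FOR:{A,C,G}, I:{C} ∩→ {C}; cost 0
[col 1] FIKOR: children FIOR:{C}, K:{T} ∪→ {C,T}; cost 1
[col 1] FIKLOR: children FIKOR:{C,T}, L:{G} ∪→ {C,G,T}; cost 1
[col 2] OR: children O:{A}, R:{T} ∪→ {A,T}; cost 1
[col 2] FOR: children F:{G}, OR:{A,T} ∪→ {A,G,T}; cost 1
[col 2] FIOR: children FOR:{A,G,T}, I:{A} ∩→ {A}; cost 0
[col 2] FIKOR: children FIOR:{A}, K:{A} ∩→ {A}; cost 0
[col 2] FIKLOR: children FIKOR:{A}, L:{T} ∪→ {A,T}; cost 1
[col 3] OR: children O:{T}, R:{T} ∩→ {T}; cost 0
[col 3] FOR: children F:{G}, OR:{T} ∪→ {G,T}; cost 1
[col 3] FIOR: children FOR:{G,T}, I:{C} ∪→ {C,G,T}; cost 1
[col 3] FIKOR: children FIOR:{C,G,T}, K:{C} ∩→ {C}; cost 0
[col 3] FIKLOR: children FIKOR:{C}, L:{C} ∩→ {C}; cost 0
per-site changes: [2, 4, 3, 2]; total = 11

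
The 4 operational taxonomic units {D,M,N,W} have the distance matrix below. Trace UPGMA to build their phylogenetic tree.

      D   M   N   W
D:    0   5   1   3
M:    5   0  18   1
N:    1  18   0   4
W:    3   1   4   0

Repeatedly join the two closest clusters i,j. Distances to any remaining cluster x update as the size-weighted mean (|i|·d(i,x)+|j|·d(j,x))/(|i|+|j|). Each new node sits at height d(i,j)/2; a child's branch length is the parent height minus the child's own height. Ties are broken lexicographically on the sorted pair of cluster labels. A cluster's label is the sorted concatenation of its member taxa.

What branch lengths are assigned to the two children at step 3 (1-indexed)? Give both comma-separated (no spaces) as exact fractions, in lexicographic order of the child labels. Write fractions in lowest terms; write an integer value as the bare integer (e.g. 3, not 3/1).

13/4,13/4

iteration 1: select D,N (d=1); attach at lengths (1/2, 1/2); label the merged cluster DN
  updated: d(DN,M)=23/2, d(DN,W)=7/2
iteration 2: select M,W (d=1); attach at lengths (1/2, 1/2); label the merged cluster MW
  updated: d(DN,MW)=15/2
iteration 3: select DN,MW (d=15/2); attach at lengths (13/4, 13/4); label the merged cluster DMNW
final tree: ((D:1/2,N:1/2):13/4,(M:1/2,W:1/2):13/4)
total length: 17/2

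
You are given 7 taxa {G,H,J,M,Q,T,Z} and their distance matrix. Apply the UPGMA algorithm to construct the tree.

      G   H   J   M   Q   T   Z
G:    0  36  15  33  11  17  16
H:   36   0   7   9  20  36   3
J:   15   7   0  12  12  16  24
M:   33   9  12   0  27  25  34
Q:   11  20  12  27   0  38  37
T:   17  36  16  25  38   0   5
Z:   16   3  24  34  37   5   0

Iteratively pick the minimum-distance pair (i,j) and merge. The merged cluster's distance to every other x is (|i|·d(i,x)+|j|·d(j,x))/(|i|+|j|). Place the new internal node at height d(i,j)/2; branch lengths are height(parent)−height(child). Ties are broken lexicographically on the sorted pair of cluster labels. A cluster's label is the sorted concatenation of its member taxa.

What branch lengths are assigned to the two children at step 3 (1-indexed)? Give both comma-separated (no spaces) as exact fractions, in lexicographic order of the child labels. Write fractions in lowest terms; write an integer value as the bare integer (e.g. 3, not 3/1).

iteration 1: select H,Z (d=3); attach at lengths (3/2, 3/2); label the merged cluster HZ
  updated: d(G,HZ)=26, d(HZ,J)=31/2, d(HZ,M)=43/2, d(HZ,Q)=57/2, d(HZ,T)=41/2
iteration 2: select G,Q (d=11); attach at lengths (11/2, 11/2); label the merged cluster GQ
  updated: d(GQ,HZ)=109/4, d(GQ,J)=27/2, d(GQ,M)=30, d(GQ,T)=55/2
iteration 3: select J,M (d=12); attach at lengths (6, 6); label the merged cluster JM
  updated: d(GQ,JM)=87/4, d(HZ,JM)=37/2, d(JM,T)=41/2
iteration 4: select HZ,JM (d=37/2); attach at lengths (31/4, 13/4); label the merged cluster HJMZ
  updated: d(GQ,HJMZ)=49/2, d(HJMZ,T)=41/2
iteration 5: select HJMZ,T (d=41/2); attach at lengths (1, 41/4); label the merged cluster HJMTZ
  updated: d(GQ,HJMTZ)=251/10
iteration 6: select GQ,HJMTZ (d=251/10); attach at lengths (141/20, 23/10); label the merged cluster GHJMQTZ
final tree: ((G:11/2,Q:11/2):141/20,(((H:3/2,Z:3/2):31/4,(J:6,M:6):13/4):1,T:41/4):23/10)
total length: 288/5

6,6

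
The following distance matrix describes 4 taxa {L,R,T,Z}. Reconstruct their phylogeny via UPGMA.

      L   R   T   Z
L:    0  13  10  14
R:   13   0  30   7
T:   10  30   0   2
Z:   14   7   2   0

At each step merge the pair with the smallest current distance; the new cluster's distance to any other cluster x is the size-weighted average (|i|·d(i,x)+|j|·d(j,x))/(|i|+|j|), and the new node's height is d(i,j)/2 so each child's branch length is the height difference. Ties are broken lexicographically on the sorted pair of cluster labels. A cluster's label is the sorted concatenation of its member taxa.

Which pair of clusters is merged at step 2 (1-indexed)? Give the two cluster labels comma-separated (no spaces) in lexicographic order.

iteration 1: select T,Z (d=2); attach at lengths (1, 1); label the merged cluster TZ
  updated: d(L,TZ)=12, d(R,TZ)=37/2
iteration 2: select L,TZ (d=12); attach at lengths (6, 5); label the merged cluster LTZ
  updated: d(LTZ,R)=50/3
iteration 3: select LTZ,R (d=50/3); attach at lengths (7/3, 25/3); label the merged cluster LRTZ
final tree: ((L:6,(T:1,Z:1):5):7/3,R:25/3)
total length: 71/3

L,TZ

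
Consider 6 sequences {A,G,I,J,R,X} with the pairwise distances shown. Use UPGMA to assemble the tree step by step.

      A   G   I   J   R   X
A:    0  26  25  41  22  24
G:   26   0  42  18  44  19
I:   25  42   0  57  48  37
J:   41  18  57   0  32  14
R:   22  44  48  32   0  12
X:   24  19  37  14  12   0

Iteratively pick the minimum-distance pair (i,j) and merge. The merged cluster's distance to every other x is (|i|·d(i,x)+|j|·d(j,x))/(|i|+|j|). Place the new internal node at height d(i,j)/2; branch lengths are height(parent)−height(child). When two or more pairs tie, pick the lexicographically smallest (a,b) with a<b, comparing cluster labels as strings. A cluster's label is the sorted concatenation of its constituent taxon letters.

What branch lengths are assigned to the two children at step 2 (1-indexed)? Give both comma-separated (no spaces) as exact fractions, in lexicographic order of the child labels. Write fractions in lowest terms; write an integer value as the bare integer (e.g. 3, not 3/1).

9,9

1. join R+X (d=12) ⇒ RX; edges |R|=6, |X|=6
  updated: d(A,RX)=23, d(G,RX)=63/2, d(I,RX)=85/2, d(J,RX)=23
2. join G+J (d=18) ⇒ GJ; edges |G|=9, |J|=9
  updated: d(A,GJ)=67/2, d(GJ,I)=99/2, d(GJ,RX)=109/4
3. join A+RX (d=23) ⇒ ARX; edges |A|=23/2, |RX|=11/2
  updated: d(ARX,GJ)=88/3, d(ARX,I)=110/3
4. join ARX+GJ (d=88/3) ⇒ AGJRX; edges |ARX|=19/6, |GJ|=17/3
  updated: d(AGJRX,I)=209/5
5. join AGJRX+I (d=209/5) ⇒ AGIJRX; edges |AGJRX|=187/30, |I|=209/10
final tree: (((A:23/2,(R:6,X:6):11/2):19/6,(G:9,J:9):17/3):187/30,I:209/10)
total length: 2489/30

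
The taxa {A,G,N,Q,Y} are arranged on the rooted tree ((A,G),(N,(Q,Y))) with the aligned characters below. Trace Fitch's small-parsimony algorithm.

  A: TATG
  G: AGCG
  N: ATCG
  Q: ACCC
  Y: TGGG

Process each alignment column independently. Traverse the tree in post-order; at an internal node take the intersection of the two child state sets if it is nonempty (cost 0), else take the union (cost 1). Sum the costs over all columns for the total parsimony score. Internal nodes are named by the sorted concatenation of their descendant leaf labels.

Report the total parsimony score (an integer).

8

site 0, node AG: A={T} ∪ G={A} → {A,T} (+1)
site 0, node QY: Q={A} ∪ Y={T} → {A,T} (+1)
site 0, node NQY: N={A} ∩ QY={A,T} → {A} (+0)
site 0, node AGNQY: AG={A,T} ∩ NQY={A} → {A} (+0)
site 1, node AG: A={A} ∪ G={G} → {A,G} (+1)
site 1, node QY: Q={C} ∪ Y={G} → {C,G} (+1)
site 1, node NQY: N={T} ∪ QY={C,G} → {C,G,T} (+1)
site 1, node AGNQY: AG={A,G} ∩ NQY={C,G,T} → {G} (+0)
site 2, node AG: A={T} ∪ G={C} → {C,T} (+1)
site 2, node QY: Q={C} ∪ Y={G} → {C,G} (+1)
site 2, node NQY: N={C} ∩ QY={C,G} → {C} (+0)
site 2, node AGNQY: AG={C,T} ∩ NQY={C} → {C} (+0)
site 3, node AG: A={G} ∩ G={G} → {G} (+0)
site 3, node QY: Q={C} ∪ Y={G} → {C,G} (+1)
site 3, node NQY: N={G} ∩ QY={C,G} → {G} (+0)
site 3, node AGNQY: AG={G} ∩ NQY={G} → {G} (+0)
per-site changes: [2, 3, 2, 1]; total = 8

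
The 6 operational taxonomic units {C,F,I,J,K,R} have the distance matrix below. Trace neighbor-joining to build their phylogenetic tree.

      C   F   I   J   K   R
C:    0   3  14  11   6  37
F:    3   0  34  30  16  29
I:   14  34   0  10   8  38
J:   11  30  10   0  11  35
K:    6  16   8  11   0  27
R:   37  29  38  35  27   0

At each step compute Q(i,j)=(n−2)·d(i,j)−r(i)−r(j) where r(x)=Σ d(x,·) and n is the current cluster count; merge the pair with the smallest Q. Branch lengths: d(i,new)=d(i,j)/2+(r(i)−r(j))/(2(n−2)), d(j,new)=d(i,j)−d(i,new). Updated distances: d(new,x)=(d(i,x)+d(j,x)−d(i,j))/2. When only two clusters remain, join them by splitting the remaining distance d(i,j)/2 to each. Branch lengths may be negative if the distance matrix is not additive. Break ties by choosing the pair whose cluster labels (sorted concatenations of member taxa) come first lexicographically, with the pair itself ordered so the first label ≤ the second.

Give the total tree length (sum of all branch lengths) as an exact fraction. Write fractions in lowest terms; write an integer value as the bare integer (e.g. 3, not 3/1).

1. join C+F (d=3, Q=-171) ⇒ CF; edges |C|=-29/8, |F|=53/8
  updated: d(CF,I)=45/2, d(CF,J)=19, d(CF,K)=19/2, d(CF,R)=63/2
2. join I+J (d=10, Q=-247/2) ⇒ IJ; edges |I|=67/12, |J|=53/12
  updated: d(CF,IJ)=63/4, d(IJ,K)=9/2, d(IJ,R)=63/2
3. join CF+R (d=63/2, Q=-335/4) ⇒ CFR; edges |CF|=119/16, |R|=385/16
  updated: d(CFR,IJ)=63/8, d(CFR,K)=5/2
4. join CFR+IJ (d=63/8, Q=-119/8) ⇒ CFIJR; edges |CFR|=47/16, |IJ|=79/16
  updated: d(CFIJR,K)=-7/16
5. join CFIJR+K (d=-7/16) ⇒ CFIJKR; edges |CFIJR|=-7/32, |K|=-7/32
final tree: ((((C:-29/8,F:53/8):119/16,R:385/16):47/16,(I:67/12,J:53/12):79/16):-7/32,K:-7/32)
total length: 831/16

831/16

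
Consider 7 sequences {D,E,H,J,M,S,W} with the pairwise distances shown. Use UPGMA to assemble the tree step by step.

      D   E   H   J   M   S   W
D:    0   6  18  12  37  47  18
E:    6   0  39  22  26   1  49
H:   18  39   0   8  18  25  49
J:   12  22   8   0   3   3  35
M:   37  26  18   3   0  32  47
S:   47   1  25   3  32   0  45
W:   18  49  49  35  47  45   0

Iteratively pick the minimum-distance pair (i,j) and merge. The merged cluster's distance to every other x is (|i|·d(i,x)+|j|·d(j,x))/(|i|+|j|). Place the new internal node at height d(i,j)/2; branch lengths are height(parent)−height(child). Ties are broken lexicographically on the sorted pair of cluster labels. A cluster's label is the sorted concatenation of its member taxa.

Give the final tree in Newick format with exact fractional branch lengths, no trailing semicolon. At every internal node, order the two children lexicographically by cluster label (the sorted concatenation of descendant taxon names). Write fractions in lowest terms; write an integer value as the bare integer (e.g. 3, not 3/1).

((D:9,W:9):33/4,((E:1/2,S:1/2):47/4,(H:13/2,(J:3/2,M:3/2):5):23/4):5)

1. join E+S (d=1) ⇒ ES; edges |E|=1/2, |S|=1/2
  updated: d(D,ES)=53/2, d(ES,H)=32, d(ES,J)=25/2, d(ES,M)=29, d(ES,W)=47
2. join J+M (d=3) ⇒ JM; edges |J|=3/2, |M|=3/2
  updated: d(D,JM)=49/2, d(ES,JM)=83/4, d(H,JM)=13, d(JM,W)=41
3. join H+JM (d=13) ⇒ HJM; edges |H|=13/2, |JM|=5
  updated: d(D,HJM)=67/3, d(ES,HJM)=49/2, d(HJM,W)=131/3
4. join D+W (d=18) ⇒ DW; edges |D|=9, |W|=9
  updated: d(DW,ES)=147/4, d(DW,HJM)=33
5. join ES+HJM (d=49/2) ⇒ EHJMS; edges |ES|=47/4, |HJM|=23/4
  updated: d(DW,EHJMS)=69/2
6. join DW+EHJMS (d=69/2) ⇒ DEHJMSW; edges |DW|=33/4, |EHJMS|=5
final tree: ((D:9,W:9):33/4,((E:1/2,S:1/2):47/4,(H:13/2,(J:3/2,M:3/2):5):23/4):5)
total length: 257/4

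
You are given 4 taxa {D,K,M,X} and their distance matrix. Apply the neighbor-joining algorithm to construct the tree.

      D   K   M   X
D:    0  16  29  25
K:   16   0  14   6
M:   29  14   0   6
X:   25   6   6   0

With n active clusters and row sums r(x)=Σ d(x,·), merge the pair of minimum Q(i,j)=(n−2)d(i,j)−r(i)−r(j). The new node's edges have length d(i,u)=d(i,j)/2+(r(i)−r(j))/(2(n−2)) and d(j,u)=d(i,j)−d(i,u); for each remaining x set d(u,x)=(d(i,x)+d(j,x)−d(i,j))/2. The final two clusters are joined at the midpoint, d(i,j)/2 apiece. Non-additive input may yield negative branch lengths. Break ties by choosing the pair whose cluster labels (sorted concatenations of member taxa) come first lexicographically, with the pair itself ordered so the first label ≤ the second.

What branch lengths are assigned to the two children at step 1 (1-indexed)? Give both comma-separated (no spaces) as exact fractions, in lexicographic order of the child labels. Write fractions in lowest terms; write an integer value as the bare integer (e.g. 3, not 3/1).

33/2,-1/2

1. join D+K (d=16, Q=-74) ⇒ DK; edges |D|=33/2, |K|=-1/2
  updated: d(DK,M)=27/2, d(DK,X)=15/2
2. join DK+M (d=27/2, Q=-27) ⇒ DKM; edges |DK|=15/2, |M|=6
  updated: d(DKM,X)=0
3. join DKM+X (d=0) ⇒ DKMX; edges |DKM|=0, |X|=0
final tree: (((D:33/2,K:-1/2):15/2,M:6):0,X:0)
total length: 59/2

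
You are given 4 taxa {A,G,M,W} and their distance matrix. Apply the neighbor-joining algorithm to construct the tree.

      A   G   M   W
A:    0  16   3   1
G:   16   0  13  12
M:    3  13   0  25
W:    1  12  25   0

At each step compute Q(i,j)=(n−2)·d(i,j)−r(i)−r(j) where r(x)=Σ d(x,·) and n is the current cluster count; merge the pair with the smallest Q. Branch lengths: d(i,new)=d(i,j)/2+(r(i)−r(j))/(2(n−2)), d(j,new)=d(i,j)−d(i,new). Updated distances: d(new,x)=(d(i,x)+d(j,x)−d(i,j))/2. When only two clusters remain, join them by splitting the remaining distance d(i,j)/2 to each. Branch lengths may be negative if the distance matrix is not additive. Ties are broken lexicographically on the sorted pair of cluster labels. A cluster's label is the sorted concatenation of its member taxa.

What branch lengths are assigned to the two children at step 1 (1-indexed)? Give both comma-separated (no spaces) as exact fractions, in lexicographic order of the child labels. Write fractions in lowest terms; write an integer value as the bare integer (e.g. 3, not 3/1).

step 1: merge (A,W) at d=1, Q=-56; branch lengths A→-4, W→5; new cluster AW
  updated: d(AW,G)=27/2, d(AW,M)=27/2
step 2: merge (AW,G) at d=27/2, Q=-40; branch lengths AW→7, G→13/2; new cluster AGW
  updated: d(AGW,M)=13/2
step 3: merge (AGW,M) at d=13/2; branch lengths AGW→13/4, M→13/4; new cluster AGMW
final tree: (((A:-4,W:5):7,G:13/2):13/4,M:13/4)
total length: 21

-4,5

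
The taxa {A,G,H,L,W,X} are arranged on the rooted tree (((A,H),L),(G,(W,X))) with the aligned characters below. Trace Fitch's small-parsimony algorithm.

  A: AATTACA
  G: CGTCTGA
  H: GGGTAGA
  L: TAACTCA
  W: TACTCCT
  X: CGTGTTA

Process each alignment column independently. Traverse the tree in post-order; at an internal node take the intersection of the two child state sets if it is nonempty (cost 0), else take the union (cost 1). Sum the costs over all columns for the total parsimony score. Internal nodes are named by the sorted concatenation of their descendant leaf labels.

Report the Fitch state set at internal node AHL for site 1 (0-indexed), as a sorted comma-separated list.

A

AH@0: {A} ∪ {G} = {A,G} (union, +1)
AHL@0: {A,G} ∪ {T} = {A,G,T} (union, +1)
WX@0: {T} ∪ {C} = {C,T} (union, +1)
GWX@0: {C} ∩ {C,T} = {C} (intersection, +0)
AGHLWX@0: {A,G,T} ∪ {C} = {A,C,G,T} (union, +1)
AH@1: {A} ∪ {G} = {A,G} (union, +1)
AHL@1: {A,G} ∩ {A} = {A} (intersection, +0)
WX@1: {A} ∪ {G} = {A,G} (union, +1)
GWX@1: {G} ∩ {A,G} = {G} (intersection, +0)
AGHLWX@1: {A} ∪ {G} = {A,G} (union, +1)
AH@2: {T} ∪ {G} = {G,T} (union, +1)
AHL@2: {G,T} ∪ {A} = {A,G,T} (union, +1)
WX@2: {C} ∪ {T} = {C,T} (union, +1)
GWX@2: {T} ∩ {C,T} = {T} (intersection, +0)
AGHLWX@2: {A,G,T} ∩ {T} = {T} (intersection, +0)
AH@3: {T} ∩ {T} = {T} (intersection, +0)
AHL@3: {T} ∪ {C} = {C,T} (union, +1)
WX@3: {T} ∪ {G} = {G,T} (union, +1)
GWX@3: {C} ∪ {G,T} = {C,G,T} (union, +1)
AGHLWX@3: {C,T} ∩ {C,G,T} = {C,T} (intersection, +0)
AH@4: {A} ∩ {A} = {A} (intersection, +0)
AHL@4: {A} ∪ {T} = {A,T} (union, +1)
WX@4: {C} ∪ {T} = {C,T} (union, +1)
GWX@4: {T} ∩ {C,T} = {T} (intersection, +0)
AGHLWX@4: {A,T} ∩ {T} = {T} (intersection, +0)
AH@5: {C} ∪ {G} = {C,G} (union, +1)
AHL@5: {C,G} ∩ {C} = {C} (intersection, +0)
WX@5: {C} ∪ {T} = {C,T} (union, +1)
GWX@5: {G} ∪ {C,T} = {C,G,T} (union, +1)
AGHLWX@5: {C} ∩ {C,G,T} = {C} (intersection, +0)
AH@6: {A} ∩ {A} = {A} (intersection, +0)
AHL@6: {A} ∩ {A} = {A} (intersection, +0)
WX@6: {T} ∪ {A} = {A,T} (union, +1)
GWX@6: {A} ∩ {A,T} = {A} (intersection, +0)
AGHLWX@6: {A} ∩ {A} = {A} (intersection, +0)
per-site changes: [4, 3, 3, 3, 2, 3, 1]; total = 19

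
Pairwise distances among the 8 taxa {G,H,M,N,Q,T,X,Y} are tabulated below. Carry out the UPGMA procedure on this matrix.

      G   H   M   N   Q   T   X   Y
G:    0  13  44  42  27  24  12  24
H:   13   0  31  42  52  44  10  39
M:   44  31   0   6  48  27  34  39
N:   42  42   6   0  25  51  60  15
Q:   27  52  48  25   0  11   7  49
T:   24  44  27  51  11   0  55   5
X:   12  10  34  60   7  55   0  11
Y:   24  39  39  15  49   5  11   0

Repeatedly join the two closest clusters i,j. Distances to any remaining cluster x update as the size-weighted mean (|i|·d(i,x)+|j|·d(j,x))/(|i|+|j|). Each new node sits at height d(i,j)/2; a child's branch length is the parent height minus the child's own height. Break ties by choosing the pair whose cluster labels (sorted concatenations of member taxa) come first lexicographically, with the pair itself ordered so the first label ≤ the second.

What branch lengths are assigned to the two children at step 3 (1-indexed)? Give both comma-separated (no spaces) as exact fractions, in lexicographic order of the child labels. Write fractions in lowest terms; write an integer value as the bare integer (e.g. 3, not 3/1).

1. join T+Y (d=5) ⇒ TY; edges |T|=5/2, |Y|=5/2
  updated: d(G,TY)=24, d(H,TY)=83/2, d(M,TY)=33, d(N,TY)=33, d(Q,TY)=30, d(TY,X)=33
2. join M+N (d=6) ⇒ MN; edges |M|=3, |N|=3
  updated: d(G,MN)=43, d(H,MN)=73/2, d(MN,Q)=73/2, d(MN,TY)=33, d(MN,X)=47
3. join Q+X (d=7) ⇒ QX; edges |Q|=7/2, |X|=7/2
  updated: d(G,QX)=39/2, d(H,QX)=31, d(MN,QX)=167/4, d(QX,TY)=63/2
4. join G+H (d=13) ⇒ GH; edges |G|=13/2, |H|=13/2
  updated: d(GH,MN)=159/4, d(GH,QX)=101/4, d(GH,TY)=131/4
5. join GH+QX (d=101/4) ⇒ GHQX; edges |GH|=49/8, |QX|=73/8
  updated: d(GHQX,MN)=163/4, d(GHQX,TY)=257/8
6. join GHQX+TY (d=257/8) ⇒ GHQTXY; edges |GHQX|=55/16, |TY|=217/16
  updated: d(GHQTXY,MN)=229/6
7. join GHQTXY+MN (d=229/6) ⇒ GHMNQTXY; edges |GHQTXY|=145/48, |MN|=193/12
final tree: ((((G:13/2,H:13/2):49/8,(Q:7/2,X:7/2):73/8):55/16,(T:5/2,Y:5/2):217/16):145/48,(M:3,N:3):193/12)
total length: 3953/48

7/2,7/2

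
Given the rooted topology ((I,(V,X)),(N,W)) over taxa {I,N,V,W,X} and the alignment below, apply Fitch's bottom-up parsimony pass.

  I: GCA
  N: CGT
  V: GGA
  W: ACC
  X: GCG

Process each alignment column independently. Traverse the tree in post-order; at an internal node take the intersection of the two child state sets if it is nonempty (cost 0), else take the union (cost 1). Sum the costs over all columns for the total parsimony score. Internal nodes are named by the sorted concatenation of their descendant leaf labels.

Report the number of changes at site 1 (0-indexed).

2

site 0, node VX: V={G} ∩ X={G} → {G} (+0)
site 0, node IVX: I={G} ∩ VX={G} → {G} (+0)
site 0, node NW: N={C} ∪ W={A} → {A,C} (+1)
site 0, node INVWX: IVX={G} ∪ NW={A,C} → {A,C,G} (+1)
site 1, node VX: V={G} ∪ X={C} → {C,G} (+1)
site 1, node IVX: I={C} ∩ VX={C,G} → {C} (+0)
site 1, node NW: N={G} ∪ W={C} → {C,G} (+1)
site 1, node INVWX: IVX={C} ∩ NW={C,G} → {C} (+0)
site 2, node VX: V={A} ∪ X={G} → {A,G} (+1)
site 2, node IVX: I={A} ∩ VX={A,G} → {A} (+0)
site 2, node NW: N={T} ∪ W={C} → {C,T} (+1)
site 2, node INVWX: IVX={A} ∪ NW={C,T} → {A,C,T} (+1)
per-site changes: [2, 2, 3]; total = 7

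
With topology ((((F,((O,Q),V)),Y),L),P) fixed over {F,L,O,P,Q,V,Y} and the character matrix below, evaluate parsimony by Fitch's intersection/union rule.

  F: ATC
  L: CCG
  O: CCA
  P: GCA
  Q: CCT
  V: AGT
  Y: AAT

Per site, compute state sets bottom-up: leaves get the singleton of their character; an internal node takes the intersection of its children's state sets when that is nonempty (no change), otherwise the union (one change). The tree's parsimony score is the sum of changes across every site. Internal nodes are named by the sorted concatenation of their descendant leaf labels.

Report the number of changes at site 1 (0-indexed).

3

[col 0] OQ: children O:{C}, Q:{C} ∩→ {C}; cost 0
[col 0] OQV: children OQ:{C}, V:{A} ∪→ {A,C}; cost 1
[col 0] FOQV: children F:{A}, OQV:{A,C} ∩→ {A}; cost 0
[col 0] FOQVY: children FOQV:{A}, Y:{A} ∩→ {A}; cost 0
[col 0] FLOQVY: children FOQVY:{A}, L:{C} ∪→ {A,C}; cost 1
[col 0] FLOPQVY: children FLOQVY:{A,C}, P:{G} ∪→ {A,C,G}; cost 1
[col 1] OQ: children O:{C}, Q:{C} ∩→ {C}; cost 0
[col 1] OQV: children OQ:{C}, V:{G} ∪→ {C,G}; cost 1
[col 1] FOQV: children F:{T}, OQV:{C,G} ∪→ {C,G,T}; cost 1
[col 1] FOQVY: children FOQV:{C,G,T}, Y:{A} ∪→ {A,C,G,T}; cost 1
[col 1] FLOQVY: children FOQVY:{A,C,G,T}, L:{C} ∩→ {C}; cost 0
[col 1] FLOPQVY: children FLOQVY:{C}, P:{C} ∩→ {C}; cost 0
[col 2] OQ: children O:{A}, Q:{T} ∪→ {A,T}; cost 1
[col 2] OQV: children OQ:{A,T}, V:{T} ∩→ {T}; cost 0
[col 2] FOQV: children F:{C}, OQV:{T} ∪→ {C,T}; cost 1
[col 2] FOQVY: children FOQV:{C,T}, Y:{T} ∩→ {T}; cost 0
[col 2] FLOQVY: children FOQVY:{T}, L:{G} ∪→ {G,T}; cost 1
[col 2] FLOPQVY: children FLOQVY:{G,T}, P:{A} ∪→ {A,G,T}; cost 1
per-site changes: [3, 3, 4]; total = 10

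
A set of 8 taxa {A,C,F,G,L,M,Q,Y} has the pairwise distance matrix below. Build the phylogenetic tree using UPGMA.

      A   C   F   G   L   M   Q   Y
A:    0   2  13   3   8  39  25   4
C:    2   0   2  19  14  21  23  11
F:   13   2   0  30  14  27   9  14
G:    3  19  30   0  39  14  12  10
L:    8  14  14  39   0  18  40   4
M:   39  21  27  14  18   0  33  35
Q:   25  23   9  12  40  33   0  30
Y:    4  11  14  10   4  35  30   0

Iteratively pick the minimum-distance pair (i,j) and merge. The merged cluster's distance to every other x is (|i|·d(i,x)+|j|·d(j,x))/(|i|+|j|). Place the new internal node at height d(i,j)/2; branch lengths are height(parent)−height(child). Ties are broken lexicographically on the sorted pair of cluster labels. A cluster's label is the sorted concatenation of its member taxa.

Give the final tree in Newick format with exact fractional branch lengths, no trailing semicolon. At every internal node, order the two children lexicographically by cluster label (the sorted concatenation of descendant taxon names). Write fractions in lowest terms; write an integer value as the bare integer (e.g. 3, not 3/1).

step 1: merge (A,C) at d=2; branch lengths A→1, C→1; new cluster AC
  updated: d(AC,F)=15/2, d(AC,G)=11, d(AC,L)=11, d(AC,M)=30, d(AC,Q)=24, d(AC,Y)=15/2
step 2: merge (L,Y) at d=4; branch lengths L→2, Y→2; new cluster LY
  updated: d(AC,LY)=37/4, d(F,LY)=14, d(G,LY)=49/2, d(LY,M)=53/2, d(LY,Q)=35
step 3: merge (AC,F) at d=15/2; branch lengths AC→11/4, F→15/4; new cluster ACF
  updated: d(ACF,G)=52/3, d(ACF,LY)=65/6, d(ACF,M)=29, d(ACF,Q)=19
step 4: merge (ACF,LY) at d=65/6; branch lengths ACF→5/3, LY→41/12; new cluster ACFLY
  updated: d(ACFLY,G)=101/5, d(ACFLY,M)=28, d(ACFLY,Q)=127/5
step 5: merge (G,Q) at d=12; branch lengths G→6, Q→6; new cluster GQ
  updated: d(ACFLY,GQ)=114/5, d(GQ,M)=47/2
step 6: merge (ACFLY,GQ) at d=114/5; branch lengths ACFLY→359/60, GQ→27/5; new cluster ACFGLQY
  updated: d(ACFGLQY,M)=187/7
step 7: merge (ACFGLQY,M) at d=187/7; branch lengths ACFGLQY→137/70, M→187/14; new cluster ACFGLMQY
final tree: (((((A:1,C:1):11/4,F:15/4):5/3,(L:2,Y:2):41/12):359/60,(G:6,Q:6):27/5):137/70,M:187/14)
total length: 11819/210

(((((A:1,C:1):11/4,F:15/4):5/3,(L:2,Y:2):41/12):359/60,(G:6,Q:6):27/5):137/70,M:187/14)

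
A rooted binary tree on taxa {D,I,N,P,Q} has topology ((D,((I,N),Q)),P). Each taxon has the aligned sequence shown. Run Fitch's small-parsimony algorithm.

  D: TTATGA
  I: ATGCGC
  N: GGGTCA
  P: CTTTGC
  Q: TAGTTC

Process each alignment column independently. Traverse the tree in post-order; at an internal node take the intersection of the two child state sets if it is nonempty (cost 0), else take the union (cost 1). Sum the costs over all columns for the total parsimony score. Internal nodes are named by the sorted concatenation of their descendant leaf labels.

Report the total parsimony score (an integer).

12

[col 0] IN: children I:{A}, N:{G} ∪→ {A,G}; cost 1
[col 0] INQ: children IN:{A,G}, Q:{T} ∪→ {A,G,T}; cost 1
[col 0] DINQ: children D:{T}, INQ:{A,G,T} ∩→ {T}; cost 0
[col 0] DINPQ: children DINQ:{T}, P:{C} ∪→ {C,T}; cost 1
[col 1] IN: children I:{T}, N:{G} ∪→ {G,T}; cost 1
[col 1] INQ: children IN:{G,T}, Q:{A} ∪→ {A,G,T}; cost 1
[col 1] DINQ: children D:{T}, INQ:{A,G,T} ∩→ {T}; cost 0
[col 1] DINPQ: children DINQ:{T}, P:{T} ∩→ {T}; cost 0
[col 2] IN: children I:{G}, N:{G} ∩→ {G}; cost 0
[col 2] INQ: children IN:{G}, Q:{G} ∩→ {G}; cost 0
[col 2] DINQ: children D:{A}, INQ:{G} ∪→ {A,G}; cost 1
[col 2] DINPQ: children DINQ:{A,G}, P:{T} ∪→ {A,G,T}; cost 1
[col 3] IN: children I:{C}, N:{T} ∪→ {C,T}; cost 1
[col 3] INQ: children IN:{C,T}, Q:{T} ∩→ {T}; cost 0
[col 3] DINQ: children D:{T}, INQ:{T} ∩→ {T}; cost 0
[col 3] DINPQ: children DINQ:{T}, P:{T} ∩→ {T}; cost 0
[col 4] IN: children I:{G}, N:{C} ∪→ {C,G}; cost 1
[col 4] INQ: children IN:{C,G}, Q:{T} ∪→ {C,G,T}; cost 1
[col 4] DINQ: children D:{G}, INQ:{C,G,T} ∩→ {G}; cost 0
[col 4] DINPQ: children DINQ:{G}, P:{G} ∩→ {G}; cost 0
[col 5] IN: children I:{C}, N:{A} ∪→ {A,C}; cost 1
[col 5] INQ: children IN:{A,C}, Q:{C} ∩→ {C}; cost 0
[col 5] DINQ: children D:{A}, INQ:{C} ∪→ {A,C}; cost 1
[col 5] DINPQ: children DINQ:{A,C}, P:{C} ∩→ {C}; cost 0
per-site changes: [3, 2, 2, 1, 2, 2]; total = 12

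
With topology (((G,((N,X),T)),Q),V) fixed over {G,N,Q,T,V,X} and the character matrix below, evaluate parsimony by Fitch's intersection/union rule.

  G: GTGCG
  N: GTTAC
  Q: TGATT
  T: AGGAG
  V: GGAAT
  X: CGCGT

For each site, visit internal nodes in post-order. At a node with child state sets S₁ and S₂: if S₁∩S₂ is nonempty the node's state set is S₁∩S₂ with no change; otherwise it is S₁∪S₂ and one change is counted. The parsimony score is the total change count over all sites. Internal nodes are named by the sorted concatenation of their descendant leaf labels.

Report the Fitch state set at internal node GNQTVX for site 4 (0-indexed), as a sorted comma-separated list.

T

NX@0: {G} ∪ {C} = {C,G} (union, +1)
NTX@0: {C,G} ∪ {A} = {A,C,G} (union, +1)
GNTX@0: {G} ∩ {A,C,G} = {G} (intersection, +0)
GNQTX@0: {G} ∪ {T} = {G,T} (union, +1)
GNQTVX@0: {G,T} ∩ {G} = {G} (intersection, +0)
NX@1: {T} ∪ {G} = {G,T} (union, +1)
NTX@1: {G,T} ∩ {G} = {G} (intersection, +0)
GNTX@1: {T} ∪ {G} = {G,T} (union, +1)
GNQTX@1: {G,T} ∩ {G} = {G} (intersection, +0)
GNQTVX@1: {G} ∩ {G} = {G} (intersection, +0)
NX@2: {T} ∪ {C} = {C,T} (union, +1)
NTX@2: {C,T} ∪ {G} = {C,G,T} (union, +1)
GNTX@2: {G} ∩ {C,G,T} = {G} (intersection, +0)
GNQTX@2: {G} ∪ {A} = {A,G} (union, +1)
GNQTVX@2: {A,G} ∩ {A} = {A} (intersection, +0)
NX@3: {A} ∪ {G} = {A,G} (union, +1)
NTX@3: {A,G} ∩ {A} = {A} (intersection, +0)
GNTX@3: {C} ∪ {A} = {A,C} (union, +1)
GNQTX@3: {A,C} ∪ {T} = {A,C,T} (union, +1)
GNQTVX@3: {A,C,T} ∩ {A} = {A} (intersection, +0)
NX@4: {C} ∪ {T} = {C,T} (union, +1)
NTX@4: {C,T} ∪ {G} = {C,G,T} (union, +1)
GNTX@4: {G} ∩ {C,G,T} = {G} (intersection, +0)
GNQTX@4: {G} ∪ {T} = {G,T} (union, +1)
GNQTVX@4: {G,T} ∩ {T} = {T} (intersection, +0)
per-site changes: [3, 2, 3, 3, 3]; total = 14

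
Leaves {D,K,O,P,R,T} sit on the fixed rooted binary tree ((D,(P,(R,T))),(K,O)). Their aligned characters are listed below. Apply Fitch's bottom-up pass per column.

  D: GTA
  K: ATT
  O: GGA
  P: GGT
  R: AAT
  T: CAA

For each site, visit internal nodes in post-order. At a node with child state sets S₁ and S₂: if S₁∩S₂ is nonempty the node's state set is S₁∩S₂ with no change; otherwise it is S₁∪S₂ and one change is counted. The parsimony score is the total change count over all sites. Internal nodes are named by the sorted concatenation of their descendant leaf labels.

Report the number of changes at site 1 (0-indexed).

3

[col 0] RT: children R:{A}, T:{C} ∪→ {A,C}; cost 1
[col 0] PRT: children P:{G}, RT:{A,C} ∪→ {A,C,G}; cost 1
[col 0] DPRT: children D:{G}, PRT:{A,C,G} ∩→ {G}; cost 0
[col 0] KO: children K:{A}, O:{G} ∪→ {A,G}; cost 1
[col 0] DKOPRT: children DPRT:{G}, KO:{A,G} ∩→ {G}; cost 0
[col 1] RT: children R:{A}, T:{A} ∩→ {A}; cost 0
[col 1] PRT: children P:{G}, RT:{A} ∪→ {A,G}; cost 1
[col 1] DPRT: children D:{T}, PRT:{A,G} ∪→ {A,G,T}; cost 1
[col 1] KO: children K:{T}, O:{G} ∪→ {G,T}; cost 1
[col 1] DKOPRT: children DPRT:{A,G,T}, KO:{G,T} ∩→ {G,T}; cost 0
[col 2] RT: children R:{T}, T:{A} ∪→ {A,T}; cost 1
[col 2] PRT: children P:{T}, RT:{A,T} ∩→ {T}; cost 0
[col 2] DPRT: children D:{A}, PRT:{T} ∪→ {A,T}; cost 1
[col 2] KO: children K:{T}, O:{A} ∪→ {A,T}; cost 1
[col 2] DKOPRT: children DPRT:{A,T}, KO:{A,T} ∩→ {A,T}; cost 0
per-site changes: [3, 3, 3]; total = 9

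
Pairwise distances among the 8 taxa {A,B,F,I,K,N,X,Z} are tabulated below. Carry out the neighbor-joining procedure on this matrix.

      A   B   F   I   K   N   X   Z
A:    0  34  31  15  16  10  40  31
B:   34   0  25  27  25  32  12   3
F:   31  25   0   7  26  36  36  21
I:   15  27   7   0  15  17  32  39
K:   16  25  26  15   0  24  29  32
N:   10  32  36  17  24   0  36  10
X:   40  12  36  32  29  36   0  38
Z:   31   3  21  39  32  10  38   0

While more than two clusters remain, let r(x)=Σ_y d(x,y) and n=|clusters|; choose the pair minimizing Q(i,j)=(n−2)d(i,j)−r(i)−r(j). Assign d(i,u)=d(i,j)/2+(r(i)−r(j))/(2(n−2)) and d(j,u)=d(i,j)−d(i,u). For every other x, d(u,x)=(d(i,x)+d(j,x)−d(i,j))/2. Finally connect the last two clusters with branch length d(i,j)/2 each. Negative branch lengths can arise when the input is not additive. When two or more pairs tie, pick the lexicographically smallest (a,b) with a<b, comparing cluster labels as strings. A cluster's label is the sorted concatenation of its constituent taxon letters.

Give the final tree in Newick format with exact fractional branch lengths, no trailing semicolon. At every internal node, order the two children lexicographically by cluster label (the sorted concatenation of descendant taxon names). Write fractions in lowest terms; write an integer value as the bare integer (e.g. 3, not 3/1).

1. join B+Z (d=3, Q=-314) ⇒ BZ; edges |B|=1/6, |Z|=17/6
  updated: d(A,BZ)=31, d(BZ,F)=43/2, d(BZ,I)=63/2, d(BZ,K)=27, d(BZ,N)=39/2, d(BZ,X)=47/2
2. join F+I (d=7, Q=-240) ⇒ FI; edges |F|=15/2, |I|=-1/2
  updated: d(A,FI)=39/2, d(BZ,FI)=23, d(FI,K)=17, d(FI,N)=23, d(FI,X)=61/2
3. join A+N (d=10, Q=-189) ⇒ AN; edges |A|=11/2, |N|=9/2
  updated: d(AN,BZ)=81/4, d(AN,FI)=65/4, d(AN,K)=15, d(AN,X)=33
4. join BZ+X (d=47/2, Q=-557/4) ⇒ BXZ; edges |BZ|=193/24, |X|=371/24
  updated: d(AN,BXZ)=119/8, d(BXZ,FI)=15, d(BXZ,K)=65/4
5. join AN+K (d=15, Q=-515/8) ⇒ AKN; edges |AN|=223/32, |K|=257/32
  updated: d(AKN,BXZ)=129/16, d(AKN,FI)=73/8
6. join AKN+BXZ (d=129/16, Q=-515/16) ⇒ ABKNXZ; edges |AKN|=35/32, |BXZ|=223/32
  updated: d(ABKNXZ,FI)=257/32
7. join ABKNXZ+FI (d=257/32) ⇒ ABFIKNXZ; edges |ABKNXZ|=257/64, |FI|=257/64
final tree: ((((A:11/2,N:9/2):223/32,K:257/32):35/32,((B:1/6,Z:17/6):193/24,X:371/24):223/32):257/64,(F:15/2,I:-1/2):257/64)
total length: 2387/32

((((A:11/2,N:9/2):223/32,K:257/32):35/32,((B:1/6,Z:17/6):193/24,X:371/24):223/32):257/64,(F:15/2,I:-1/2):257/64)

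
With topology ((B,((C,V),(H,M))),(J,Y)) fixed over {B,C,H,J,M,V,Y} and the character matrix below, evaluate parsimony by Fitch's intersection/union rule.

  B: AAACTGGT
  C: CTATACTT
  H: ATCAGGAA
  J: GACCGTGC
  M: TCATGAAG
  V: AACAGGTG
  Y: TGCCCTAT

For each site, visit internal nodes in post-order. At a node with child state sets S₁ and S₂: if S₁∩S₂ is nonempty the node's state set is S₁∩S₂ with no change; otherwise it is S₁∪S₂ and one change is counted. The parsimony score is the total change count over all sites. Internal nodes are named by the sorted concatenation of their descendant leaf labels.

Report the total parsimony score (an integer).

27

site 0, node CV: C={C} ∪ V={A} → {A,C} (+1)
site 0, node HM: H={A} ∪ M={T} → {A,T} (+1)
site 0, node CHMV: CV={A,C} ∩ HM={A,T} → {A} (+0)
site 0, node BCHMV: B={A} ∩ CHMV={A} → {A} (+0)
site 0, node JY: J={G} ∪ Y={T} → {G,T} (+1)
site 0, node BCHJMVY: BCHMV={A} ∪ JY={G,T} → {A,G,T} (+1)
site 1, node CV: C={T} ∪ V={A} → {A,T} (+1)
site 1, node HM: H={T} ∪ M={C} → {C,T} (+1)
site 1, node CHMV: CV={A,T} ∩ HM={C,T} → {T} (+0)
site 1, node BCHMV: B={A} ∪ CHMV={T} → {A,T} (+1)
site 1, node JY: J={A} ∪ Y={G} → {A,G} (+1)
site 1, node BCHJMVY: BCHMV={A,T} ∩ JY={A,G} → {A} (+0)
site 2, node CV: C={A} ∪ V={C} → {A,C} (+1)
site 2, node HM: H={C} ∪ M={A} → {A,C} (+1)
site 2, node CHMV: CV={A,C} ∩ HM={A,C} → {A,C} (+0)
site 2, node BCHMV: B={A} ∩ CHMV={A,C} → {A} (+0)
site 2, node JY: J={C} ∩ Y={C} → {C} (+0)
site 2, node BCHJMVY: BCHMV={A} ∪ JY={C} → {A,C} (+1)
site 3, node CV: C={T} ∪ V={A} → {A,T} (+1)
site 3, node HM: H={A} ∪ M={T} → {A,T} (+1)
site 3, node CHMV: CV={A,T} ∩ HM={A,T} → {A,T} (+0)
site 3, node BCHMV: B={C} ∪ CHMV={A,T} → {A,C,T} (+1)
site 3, node JY: J={C} ∩ Y={C} → {C} (+0)
site 3, node BCHJMVY: BCHMV={A,C,T} ∩ JY={C} → {C} (+0)
site 4, node CV: C={A} ∪ V={G} → {A,G} (+1)
site 4, node HM: H={G} ∩ M={G} → {G} (+0)
site 4, node CHMV: CV={A,G} ∩ HM={G} → {G} (+0)
site 4, node BCHMV: B={T} ∪ CHMV={G} → {G,T} (+1)
site 4, node JY: J={G} ∪ Y={C} → {C,G} (+1)
site 4, node BCHJMVY: BCHMV={G,T} ∩ JY={C,G} → {G} (+0)
site 5, node CV: C={C} ∪ V={G} → {C,G} (+1)
site 5, node HM: H={G} ∪ M={A} → {A,G} (+1)
site 5, node CHMV: CV={C,G} ∩ HM={A,G} → {G} (+0)
site 5, node BCHMV: B={G} ∩ CHMV={G} → {G} (+0)
site 5, node JY: J={T} ∩ Y={T} → {T} (+0)
site 5, node BCHJMVY: BCHMV={G} ∪ JY={T} → {G,T} (+1)
site 6, node CV: C={T} ∩ V={T} → {T} (+0)
site 6, node HM: H={A} ∩ M={A} → {A} (+0)
site 6, node CHMV: CV={T} ∪ HM={A} → {A,T} (+1)
site 6, node BCHMV: B={G} ∪ CHMV={A,T} → {A,G,T} (+1)
site 6, node JY: J={G} ∪ Y={A} → {A,G} (+1)
site 6, node BCHJMVY: BCHMV={A,G,T} ∩ JY={A,G} → {A,G} (+0)
site 7, node CV: C={T} ∪ V={G} → {G,T} (+1)
site 7, node HM: H={A} ∪ M={G} → {A,G} (+1)
site 7, node CHMV: CV={G,T} ∩ HM={A,G} → {G} (+0)
site 7, node BCHMV: B={T} ∪ CHMV={G} → {G,T} (+1)
site 7, node JY: J={C} ∪ Y={T} → {C,T} (+1)
site 7, node BCHJMVY: BCHMV={G,T} ∩ JY={C,T} → {T} (+0)
per-site changes: [4, 4, 3, 3, 3, 3, 3, 4]; total = 27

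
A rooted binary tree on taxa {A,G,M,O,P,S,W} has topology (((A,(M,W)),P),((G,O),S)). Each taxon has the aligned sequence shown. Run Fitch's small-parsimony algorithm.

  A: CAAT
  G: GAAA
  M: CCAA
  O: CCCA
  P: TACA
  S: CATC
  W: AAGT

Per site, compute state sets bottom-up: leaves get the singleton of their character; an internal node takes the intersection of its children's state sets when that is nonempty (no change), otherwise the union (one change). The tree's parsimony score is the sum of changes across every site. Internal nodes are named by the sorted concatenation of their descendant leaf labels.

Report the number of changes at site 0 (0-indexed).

3

[col 0] MW: children M:{C}, W:{A} ∪→ {A,C}; cost 1
[col 0] AMW: children A:{C}, MW:{A,C} ∩→ {C}; cost 0
[col 0] AMPW: children AMW:{C}, P:{T} ∪→ {C,T}; cost 1
[col 0] GO: children G:{G}, O:{C} ∪→ {C,G}; cost 1
[col 0] GOS: children GO:{C,G}, S:{C} ∩→ {C}; cost 0
[col 0] AGMOPSW: children AMPW:{C,T}, GOS:{C} ∩→ {C}; cost 0
[col 1] MW: children M:{C}, W:{A} ∪→ {A,C}; cost 1
[col 1] AMW: children A:{A}, MW:{A,C} ∩→ {A}; cost 0
[col 1] AMPW: children AMW:{A}, P:{A} ∩→ {A}; cost 0
[col 1] GO: children G:{A}, O:{C} ∪→ {A,C}; cost 1
[col 1] GOS: children GO:{A,C}, S:{A} ∩→ {A}; cost 0
[col 1] AGMOPSW: children AMPW:{A}, GOS:{A} ∩→ {A}; cost 0
[col 2] MW: children M:{A}, W:{G} ∪→ {A,G}; cost 1
[col 2] AMW: children A:{A}, MW:{A,G} ∩→ {A}; cost 0
[col 2] AMPW: children AMW:{A}, P:{C} ∪→ {A,C}; cost 1
[col 2] GO: children G:{A}, O:{C} ∪→ {A,C}; cost 1
[col 2] GOS: children GO:{A,C}, S:{T} ∪→ {A,C,T}; cost 1
[col 2] AGMOPSW: children AMPW:{A,C}, GOS:{A,C,T} ∩→ {A,C}; cost 0
[col 3] MW: children M:{A}, W:{T} ∪→ {A,T}; cost 1
[col 3] AMW: children A:{T}, MW:{A,T} ∩→ {T}; cost 0
[col 3] AMPW: children AMW:{T}, P:{A} ∪→ {A,T}; cost 1
[col 3] GO: children G:{A}, O:{A} ∩→ {A}; cost 0
[col 3] GOS: children GO:{A}, S:{C} ∪→ {A,C}; cost 1
[col 3] AGMOPSW: children AMPW:{A,T}, GOS:{A,C} ∩→ {A}; cost 0
per-site changes: [3, 2, 4, 3]; total = 12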